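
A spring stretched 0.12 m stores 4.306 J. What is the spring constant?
k = 2·PE/x² = 2·4.306/(0.12)² = 598.1 N/m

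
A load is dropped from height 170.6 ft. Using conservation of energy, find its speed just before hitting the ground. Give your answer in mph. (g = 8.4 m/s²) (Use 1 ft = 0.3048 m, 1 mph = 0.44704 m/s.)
Convert to SI: h = 51.9989 m
mgh = ½mv² ⇒ v = √(2gh) = √(2·8.4·51.9989) = 29.5564 m/s = 66.12 mph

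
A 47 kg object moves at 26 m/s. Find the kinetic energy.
KE = ½mv² = ½(47)(26)² = 15886.0 J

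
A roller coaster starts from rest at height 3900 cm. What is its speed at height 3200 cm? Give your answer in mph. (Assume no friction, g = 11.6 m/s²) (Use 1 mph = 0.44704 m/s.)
Convert to SI: h₁−h₂ = 7.0 m
mgh₁ = mgh₂ + ½mv² ⇒ v = √(2g(h₁−h₂)) = √(2·11.6·7.0) = 12.7436 m/s = 28.51 mph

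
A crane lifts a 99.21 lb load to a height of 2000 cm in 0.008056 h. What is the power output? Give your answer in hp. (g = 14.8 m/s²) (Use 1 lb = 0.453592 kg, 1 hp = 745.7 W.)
Convert to SI: m = 45.0009 kg, h = 20.0 m, t = 29.0016 s
P = mgh/t = (45.0009)(14.8)(20.0)/29.0016 = 459.294 W = 0.6159 hp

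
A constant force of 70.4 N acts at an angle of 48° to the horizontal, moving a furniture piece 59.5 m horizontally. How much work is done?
W = F·d·cosθ = (70.4)(59.5)cos(48°) = 2803 J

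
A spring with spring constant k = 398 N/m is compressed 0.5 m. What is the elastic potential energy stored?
PE = ½kx² = ½(398)(0.5)² = 49.75 J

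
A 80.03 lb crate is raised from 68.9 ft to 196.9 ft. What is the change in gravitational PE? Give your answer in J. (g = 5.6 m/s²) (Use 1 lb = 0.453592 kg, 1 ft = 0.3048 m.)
Convert to SI: m = 36.301 kg, Δh = 39.0144 m
ΔPE = mgΔh = (36.301)(5.6)(39.0144) = 7931 J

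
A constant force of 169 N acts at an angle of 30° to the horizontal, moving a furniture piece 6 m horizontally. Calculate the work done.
W = F·d·cosθ = (169)(6)cos(30°) = 878.1 J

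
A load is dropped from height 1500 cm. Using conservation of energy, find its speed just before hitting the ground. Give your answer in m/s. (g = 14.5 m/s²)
Convert to SI: h = 15.0 m
mgh = ½mv² ⇒ v = √(2gh) = √(2·14.5·15.0) = 20.86 m/s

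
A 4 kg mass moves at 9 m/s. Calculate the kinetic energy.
KE = ½mv² = ½(4)(9)² = 162.0 J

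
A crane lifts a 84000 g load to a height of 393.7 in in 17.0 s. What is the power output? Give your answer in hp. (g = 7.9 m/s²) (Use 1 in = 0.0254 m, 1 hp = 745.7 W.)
Convert to SI: m = 84.0 kg, h = 9.99998 m, t = 17.0 s
P = mgh/t = (84.0)(7.9)(9.99998)/17.0 = 390.352 W = 0.5235 hp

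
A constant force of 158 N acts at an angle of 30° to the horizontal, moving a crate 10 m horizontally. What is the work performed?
W = F·d·cosθ = (158)(10)cos(30°) = 1368 J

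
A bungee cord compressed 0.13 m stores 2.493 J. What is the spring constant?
k = 2·PE/x² = 2·2.493/(0.13)² = 295.0 N/m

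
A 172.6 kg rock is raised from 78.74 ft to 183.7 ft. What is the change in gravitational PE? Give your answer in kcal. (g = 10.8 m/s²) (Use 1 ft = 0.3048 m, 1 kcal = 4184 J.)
Convert to SI: m = 172.6 kg, Δh = 31.9918 m
ΔPE = mgΔh = (172.6)(10.8)(31.9918) = 59635.3 J = 14.25 kcal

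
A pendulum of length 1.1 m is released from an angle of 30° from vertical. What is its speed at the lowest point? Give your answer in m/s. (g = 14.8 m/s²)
h = L(1 − cosθ) = 1.1(1 − cos30°) = 0.147372 m
v = √(2gh) = √(2·14.8·0.147372) = 2.089 m/s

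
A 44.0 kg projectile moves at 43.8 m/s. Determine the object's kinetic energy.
KE = ½mv² = ½(44.0)(43.8)² = 42210 J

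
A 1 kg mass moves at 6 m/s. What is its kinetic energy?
KE = ½mv² = ½(1)(6)² = 18.0 J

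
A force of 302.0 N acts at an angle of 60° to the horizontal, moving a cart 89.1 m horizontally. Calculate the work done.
W = F·d·cosθ = (302.0)(89.1)cos(60°) = 13450 J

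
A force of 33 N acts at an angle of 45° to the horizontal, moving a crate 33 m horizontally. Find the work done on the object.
W = F·d·cosθ = (33)(33)cos(45°) = 770.0 J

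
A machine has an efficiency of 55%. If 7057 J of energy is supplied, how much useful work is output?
W_out = η·W_in = 0.55·7057 = 3881.35 J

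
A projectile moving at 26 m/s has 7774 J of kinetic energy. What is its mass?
m = 2·KE/v² = 2·7774/(26)² = 23.0 kg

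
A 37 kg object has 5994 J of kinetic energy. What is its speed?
v = √(2·KE/m) = √(2·5994/37) = 18.0 m/s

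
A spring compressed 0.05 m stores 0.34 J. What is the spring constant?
k = 2·PE/x² = 2·0.34/(0.05)² = 272.0 N/m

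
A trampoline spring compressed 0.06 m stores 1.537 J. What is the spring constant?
k = 2·PE/x² = 2·1.537/(0.06)² = 853.9 N/m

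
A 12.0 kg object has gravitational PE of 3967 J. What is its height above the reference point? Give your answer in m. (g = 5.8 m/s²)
h = PE/(mg) = 3967.0/(12.0·5.8) = 57.0 m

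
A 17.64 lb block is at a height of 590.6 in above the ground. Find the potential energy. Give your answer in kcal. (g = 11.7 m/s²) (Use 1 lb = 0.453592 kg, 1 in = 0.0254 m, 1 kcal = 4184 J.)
Convert to SI: m = 8.00136 kg, h = 15.0012 m
PE = mgh = (8.00136)(11.7)(15.0012) = 1404.355 J = 0.3356 kcal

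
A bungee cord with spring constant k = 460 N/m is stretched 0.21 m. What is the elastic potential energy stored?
PE = ½kx² = ½(460)(0.21)² = 10.14 J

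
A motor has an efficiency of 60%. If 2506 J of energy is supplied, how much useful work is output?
W_out = η·W_in = 0.6·2506 = 1503.6 J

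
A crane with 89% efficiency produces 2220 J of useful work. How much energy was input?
W_in = W_out/η = 2220/0.89 = 2494 J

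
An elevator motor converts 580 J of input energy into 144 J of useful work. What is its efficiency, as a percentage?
η = W_out/W_in = 144/580 = 24.83%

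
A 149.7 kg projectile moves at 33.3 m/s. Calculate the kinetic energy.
KE = ½mv² = ½(149.7)(33.3)² = 83000 J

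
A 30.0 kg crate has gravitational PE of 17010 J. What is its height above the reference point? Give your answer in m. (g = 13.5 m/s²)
h = PE/(mg) = 17010.0/(30.0·13.5) = 42.0 m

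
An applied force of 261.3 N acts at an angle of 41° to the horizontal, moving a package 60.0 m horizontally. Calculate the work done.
W = F·d·cosθ = (261.3)(60.0)cos(41°) = 11830 J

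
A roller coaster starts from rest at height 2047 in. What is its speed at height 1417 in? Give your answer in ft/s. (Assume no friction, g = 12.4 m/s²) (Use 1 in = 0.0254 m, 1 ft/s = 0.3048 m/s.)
Convert to SI: h₁−h₂ = 16.002 m
mgh₁ = mgh₂ + ½mv² ⇒ v = √(2g(h₁−h₂)) = √(2·12.4·16.002) = 19.9211 m/s = 65.36 ft/s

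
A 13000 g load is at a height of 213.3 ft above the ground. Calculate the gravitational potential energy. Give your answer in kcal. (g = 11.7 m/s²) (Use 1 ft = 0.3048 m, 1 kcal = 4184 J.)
Convert to SI: m = 13.0 kg, h = 65.0138 m
PE = mgh = (13.0)(11.7)(65.0138) = 9888.61 J = 2.363 kcal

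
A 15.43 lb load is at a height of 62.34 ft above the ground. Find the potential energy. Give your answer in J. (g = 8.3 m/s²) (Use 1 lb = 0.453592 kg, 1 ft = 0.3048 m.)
Convert to SI: m = 6.99892 kg, h = 19.0012 m
PE = mgh = (6.99892)(8.3)(19.0012) = 1104 J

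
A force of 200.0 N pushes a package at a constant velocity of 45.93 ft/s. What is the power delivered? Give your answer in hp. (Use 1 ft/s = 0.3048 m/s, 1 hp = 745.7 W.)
Convert to SI: F = 200.0 N, v = 13.9995 m/s
P = Fv = (200.0)(13.9995) = 2799.89 W = 3.755 hp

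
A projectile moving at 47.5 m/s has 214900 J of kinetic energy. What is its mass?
m = 2·KE/v² = 2·214900/(47.5)² = 190.5 kg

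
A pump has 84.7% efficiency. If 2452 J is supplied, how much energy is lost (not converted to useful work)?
W_lost = W_in(1 − η) = 2452·(1 − 0.847) = 375.2 J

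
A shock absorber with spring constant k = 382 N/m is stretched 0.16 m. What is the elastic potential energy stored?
PE = ½kx² = ½(382)(0.16)² = 4.89 J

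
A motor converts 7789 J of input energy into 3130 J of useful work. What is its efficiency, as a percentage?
η = W_out/W_in = 3130/7789 = 40.18%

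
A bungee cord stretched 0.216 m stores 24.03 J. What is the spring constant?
k = 2·PE/x² = 2·24.03/(0.216)² = 1030 N/m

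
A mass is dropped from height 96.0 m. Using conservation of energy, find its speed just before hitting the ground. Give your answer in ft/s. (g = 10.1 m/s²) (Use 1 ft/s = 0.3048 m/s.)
mgh = ½mv² ⇒ v = √(2gh) = √(2·10.1·96.0) = 44.0363 m/s = 144.5 ft/s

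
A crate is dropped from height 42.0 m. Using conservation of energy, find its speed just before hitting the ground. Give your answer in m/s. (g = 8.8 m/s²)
mgh = ½mv² ⇒ v = √(2gh) = √(2·8.8·42.0) = 27.19 m/s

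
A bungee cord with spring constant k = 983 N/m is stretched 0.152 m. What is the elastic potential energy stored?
PE = ½kx² = ½(983)(0.152)² = 11.36 J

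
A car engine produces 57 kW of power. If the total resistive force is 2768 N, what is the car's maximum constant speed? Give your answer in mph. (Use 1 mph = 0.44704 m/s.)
P = Fv ⇒ v = P/F = 57000 W/2768.0 N = 20.5925 m/s = 46.06 mph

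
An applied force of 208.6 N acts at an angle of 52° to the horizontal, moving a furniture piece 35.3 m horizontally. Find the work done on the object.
W = F·d·cosθ = (208.6)(35.3)cos(52°) = 4533 J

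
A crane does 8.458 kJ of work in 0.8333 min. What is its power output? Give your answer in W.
Convert to SI: W = 8458.0 J, t = 49.998 s
P = W/t = 8458.0/49.998 = 169.2 W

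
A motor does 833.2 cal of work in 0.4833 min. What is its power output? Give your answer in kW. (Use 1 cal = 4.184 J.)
Convert to SI: W = 3486.11 J, t = 28.998 s
P = W/t = 3486.11/28.998 = 120.219 W = 0.1202 kW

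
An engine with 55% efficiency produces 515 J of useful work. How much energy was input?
W_in = W_out/η = 515/0.55 = 936.4 J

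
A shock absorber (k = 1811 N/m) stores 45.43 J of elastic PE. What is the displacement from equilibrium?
x = √(2·PE/k) = √(2·45.43/1811) = 0.224 m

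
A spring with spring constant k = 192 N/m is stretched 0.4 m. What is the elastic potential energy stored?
PE = ½kx² = ½(192)(0.4)² = 15.36 J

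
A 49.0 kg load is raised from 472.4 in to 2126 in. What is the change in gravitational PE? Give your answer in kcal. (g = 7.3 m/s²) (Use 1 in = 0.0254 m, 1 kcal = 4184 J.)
Convert to SI: m = 49.0 kg, Δh = 42.0014 m
ΔPE = mgΔh = (49.0)(7.3)(42.0014) = 15023.9 J = 3.591 kcal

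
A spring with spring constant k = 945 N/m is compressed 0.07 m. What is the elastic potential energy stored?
PE = ½kx² = ½(945)(0.07)² = 2.315 J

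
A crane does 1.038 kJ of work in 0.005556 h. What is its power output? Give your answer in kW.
Convert to SI: W = 1038.0 J, t = 20.0016 s
P = W/t = 1038.0/20.0016 = 51.8958 W = 0.0519 kW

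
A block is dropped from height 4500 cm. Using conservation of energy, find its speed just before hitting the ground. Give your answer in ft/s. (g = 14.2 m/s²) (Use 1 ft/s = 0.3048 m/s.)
Convert to SI: h = 45.0 m
mgh = ½mv² ⇒ v = √(2gh) = √(2·14.2·45.0) = 35.7491 m/s = 117.3 ft/s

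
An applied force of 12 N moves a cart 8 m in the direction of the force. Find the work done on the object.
W = F·d = (12)(8) = 96.0 J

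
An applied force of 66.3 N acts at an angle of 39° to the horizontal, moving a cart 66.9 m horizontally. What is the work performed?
W = F·d·cosθ = (66.3)(66.9)cos(39°) = 3447 J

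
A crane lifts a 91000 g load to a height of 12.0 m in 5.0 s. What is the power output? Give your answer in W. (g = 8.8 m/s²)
Convert to SI: m = 91.0 kg, h = 12.0 m, t = 5.0 s
P = mgh/t = (91.0)(8.8)(12.0)/5.0 = 1922 W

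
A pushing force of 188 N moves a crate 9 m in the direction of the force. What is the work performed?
W = F·d = (188)(9) = 1692 J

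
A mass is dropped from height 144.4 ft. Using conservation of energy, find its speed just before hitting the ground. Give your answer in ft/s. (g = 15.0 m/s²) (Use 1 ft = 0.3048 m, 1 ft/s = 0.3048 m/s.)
Convert to SI: h = 44.0131 m
mgh = ½mv² ⇒ v = √(2gh) = √(2·15.0·44.0131) = 36.3372 m/s = 119.2 ft/s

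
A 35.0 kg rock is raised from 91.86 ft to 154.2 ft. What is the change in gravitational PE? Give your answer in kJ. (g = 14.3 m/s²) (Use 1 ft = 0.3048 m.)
Convert to SI: m = 35.0 kg, Δh = 19.0012 m
ΔPE = mgΔh = (35.0)(14.3)(19.0012) = 9510.12 J = 9.51 kJ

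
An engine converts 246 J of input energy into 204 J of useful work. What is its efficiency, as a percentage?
η = W_out/W_in = 204/246 = 82.93%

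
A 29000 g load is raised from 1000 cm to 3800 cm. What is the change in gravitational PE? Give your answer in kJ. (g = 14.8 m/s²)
Convert to SI: m = 29.0 kg, Δh = 28.0 m
ΔPE = mgΔh = (29.0)(14.8)(28.0) = 12017.6 J = 12.02 kJ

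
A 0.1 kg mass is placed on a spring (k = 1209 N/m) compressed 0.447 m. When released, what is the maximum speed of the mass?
½kx² = ½mv² ⇒ v = x√(k/m) = (0.447)√(1209/0.1) = 49.15 m/s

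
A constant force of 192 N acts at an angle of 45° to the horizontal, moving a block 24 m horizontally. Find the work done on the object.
W = F·d·cosθ = (192)(24)cos(45°) = 3258 J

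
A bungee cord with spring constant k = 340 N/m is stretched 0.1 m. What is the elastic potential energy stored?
PE = ½kx² = ½(340)(0.1)² = 1.7 J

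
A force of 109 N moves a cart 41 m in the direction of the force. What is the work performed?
W = F·d = (109)(41) = 4469 J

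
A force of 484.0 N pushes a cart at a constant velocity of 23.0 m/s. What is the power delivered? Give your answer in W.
P = Fv = (484.0)(23.0) = 11130 W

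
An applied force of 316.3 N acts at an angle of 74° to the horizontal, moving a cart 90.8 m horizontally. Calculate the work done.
W = F·d·cosθ = (316.3)(90.8)cos(74°) = 7916 J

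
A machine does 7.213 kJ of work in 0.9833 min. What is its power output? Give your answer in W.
Convert to SI: W = 7213.0 J, t = 58.998 s
P = W/t = 7213.0/58.998 = 122.3 W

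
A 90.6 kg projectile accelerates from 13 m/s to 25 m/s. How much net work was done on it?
W = ΔKE = ½m(v₂² − v₁²) = ½(90.6)(25² − 13²) = 20656.8 J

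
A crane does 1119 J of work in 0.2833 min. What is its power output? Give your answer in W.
Convert to SI: W = 1119.0 J, t = 16.998 s
P = W/t = 1119.0/16.998 = 65.83 W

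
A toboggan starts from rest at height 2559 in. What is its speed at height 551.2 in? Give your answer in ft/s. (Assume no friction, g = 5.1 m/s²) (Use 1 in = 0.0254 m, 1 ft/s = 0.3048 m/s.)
Convert to SI: h₁−h₂ = 50.9981 m
mgh₁ = mgh₂ + ½mv² ⇒ v = √(2g(h₁−h₂)) = √(2·5.1·50.9981) = 22.8075 m/s = 74.83 ft/s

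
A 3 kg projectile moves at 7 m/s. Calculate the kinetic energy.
KE = ½mv² = ½(3)(7)² = 73.5 J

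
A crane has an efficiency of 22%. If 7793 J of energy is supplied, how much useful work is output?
W_out = η·W_in = 0.22·7793 = 1714.46 J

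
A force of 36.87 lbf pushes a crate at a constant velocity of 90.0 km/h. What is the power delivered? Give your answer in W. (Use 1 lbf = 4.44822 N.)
Convert to SI: F = 164.006 N, v = 25.0 m/s
P = Fv = (164.006)(25.0) = 4100 W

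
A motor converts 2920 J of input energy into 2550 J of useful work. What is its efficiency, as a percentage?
η = W_out/W_in = 2550/2920 = 87.33%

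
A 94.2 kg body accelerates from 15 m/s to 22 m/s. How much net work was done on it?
W = ΔKE = ½m(v₂² − v₁²) = ½(94.2)(22² − 15²) = 12198.9 J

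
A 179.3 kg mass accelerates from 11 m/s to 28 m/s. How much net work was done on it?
W = ΔKE = ½m(v₂² − v₁²) = ½(179.3)(28² − 11²) = 59437.95 J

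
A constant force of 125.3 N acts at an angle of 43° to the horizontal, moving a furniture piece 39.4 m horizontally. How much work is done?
W = F·d·cosθ = (125.3)(39.4)cos(43°) = 3611 J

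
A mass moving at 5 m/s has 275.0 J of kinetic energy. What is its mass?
m = 2·KE/v² = 2·275.0/(5)² = 22.0 kg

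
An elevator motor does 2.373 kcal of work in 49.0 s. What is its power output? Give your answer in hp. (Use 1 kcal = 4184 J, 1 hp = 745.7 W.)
Convert to SI: W = 9928.63 J, t = 49.0 s
P = W/t = 9928.63/49.0 = 202.625 W = 0.2717 hp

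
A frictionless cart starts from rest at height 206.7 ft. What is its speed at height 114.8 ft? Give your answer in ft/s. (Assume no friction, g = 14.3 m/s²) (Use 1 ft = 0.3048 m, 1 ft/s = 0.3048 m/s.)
Convert to SI: h₁−h₂ = 28.0111 m
mgh₁ = mgh₂ + ½mv² ⇒ v = √(2g(h₁−h₂)) = √(2·14.3·28.0111) = 28.304 m/s = 92.86 ft/s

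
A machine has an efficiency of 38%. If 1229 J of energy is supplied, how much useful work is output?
W_out = η·W_in = 0.38·1229 = 467.02 J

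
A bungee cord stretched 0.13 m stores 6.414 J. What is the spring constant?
k = 2·PE/x² = 2·6.414/(0.13)² = 759.1 N/m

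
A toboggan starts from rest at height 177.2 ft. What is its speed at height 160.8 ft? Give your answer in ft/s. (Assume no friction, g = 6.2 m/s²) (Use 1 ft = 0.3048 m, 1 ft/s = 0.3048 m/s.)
Convert to SI: h₁−h₂ = 4.99872 m
mgh₁ = mgh₂ + ½mv² ⇒ v = √(2g(h₁−h₂)) = √(2·6.2·4.99872) = 7.873 m/s = 25.83 ft/s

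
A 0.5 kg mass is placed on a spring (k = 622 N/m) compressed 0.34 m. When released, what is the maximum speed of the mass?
½kx² = ½mv² ⇒ v = x√(k/m) = (0.34)√(622/0.5) = 11.99 m/s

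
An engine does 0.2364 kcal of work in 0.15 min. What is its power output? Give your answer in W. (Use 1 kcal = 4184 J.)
Convert to SI: W = 989.098 J, t = 9.0 s
P = W/t = 989.098/9.0 = 109.9 W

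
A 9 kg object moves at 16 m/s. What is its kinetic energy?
KE = ½mv² = ½(9)(16)² = 1152.0 J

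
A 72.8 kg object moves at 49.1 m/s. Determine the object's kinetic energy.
KE = ½mv² = ½(72.8)(49.1)² = 87750 J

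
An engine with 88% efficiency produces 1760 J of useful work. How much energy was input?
W_in = W_out/η = 1760/0.88 = 2000 J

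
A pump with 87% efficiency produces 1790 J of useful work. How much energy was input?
W_in = W_out/η = 1790/0.87 = 2057 J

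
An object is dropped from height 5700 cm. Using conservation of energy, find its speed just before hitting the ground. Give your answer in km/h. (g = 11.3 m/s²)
Convert to SI: h = 57.0 m
mgh = ½mv² ⇒ v = √(2gh) = √(2·11.3·57.0) = 35.8915 m/s = 129.2 km/h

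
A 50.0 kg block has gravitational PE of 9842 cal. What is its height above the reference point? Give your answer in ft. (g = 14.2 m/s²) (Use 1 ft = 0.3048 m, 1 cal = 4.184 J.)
Convert to SI: m = 50.0 kg, PE = 41178.9 J
h = PE/(mg) = 41178.9/(50.0·14.2) = 57.9985 m = 190.3 ft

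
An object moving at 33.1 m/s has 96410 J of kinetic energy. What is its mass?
m = 2·KE/v² = 2·96410/(33.1)² = 176.0 kg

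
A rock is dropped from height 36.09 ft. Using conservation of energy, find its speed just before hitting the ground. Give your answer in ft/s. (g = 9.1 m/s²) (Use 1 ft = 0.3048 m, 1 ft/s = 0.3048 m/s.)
Convert to SI: h = 11.0002 m
mgh = ½mv² ⇒ v = √(2gh) = √(2·9.1·11.0002) = 14.1494 m/s = 46.42 ft/s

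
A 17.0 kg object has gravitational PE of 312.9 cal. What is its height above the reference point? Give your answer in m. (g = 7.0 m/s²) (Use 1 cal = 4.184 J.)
Convert to SI: m = 17.0 kg, PE = 1309.17 J
h = PE/(mg) = 1309.17/(17.0·7.0) = 11.0 m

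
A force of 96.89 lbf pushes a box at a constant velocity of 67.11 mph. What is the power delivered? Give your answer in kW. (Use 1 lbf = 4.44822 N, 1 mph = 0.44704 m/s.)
Convert to SI: F = 430.988 N, v = 30.0009 m/s
P = Fv = (430.988)(30.0009) = 12930.0 W = 12.93 kW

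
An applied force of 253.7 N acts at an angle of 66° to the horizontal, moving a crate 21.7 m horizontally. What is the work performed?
W = F·d·cosθ = (253.7)(21.7)cos(66°) = 2239 J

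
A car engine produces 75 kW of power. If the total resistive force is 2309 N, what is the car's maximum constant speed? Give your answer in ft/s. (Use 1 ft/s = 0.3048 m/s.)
P = Fv ⇒ v = P/F = 75000 W/2309.0 N = 32.4816 m/s = 106.6 ft/s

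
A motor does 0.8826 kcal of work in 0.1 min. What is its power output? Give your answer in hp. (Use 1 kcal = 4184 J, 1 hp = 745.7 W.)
Convert to SI: W = 3692.8 J, t = 6.0 s
P = W/t = 3692.8/6.0 = 615.466 W = 0.8254 hp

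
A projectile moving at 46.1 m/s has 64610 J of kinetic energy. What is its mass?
m = 2·KE/v² = 2·64610/(46.1)² = 60.8 kg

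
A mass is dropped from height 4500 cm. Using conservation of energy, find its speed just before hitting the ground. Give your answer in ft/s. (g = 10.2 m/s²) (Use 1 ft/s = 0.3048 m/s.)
Convert to SI: h = 45.0 m
mgh = ½mv² ⇒ v = √(2gh) = √(2·10.2·45.0) = 30.2985 m/s = 99.4 ft/s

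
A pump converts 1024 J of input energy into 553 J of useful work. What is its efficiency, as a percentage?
η = W_out/W_in = 553/1024 = 54.0%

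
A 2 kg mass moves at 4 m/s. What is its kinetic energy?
KE = ½mv² = ½(2)(4)² = 16.0 J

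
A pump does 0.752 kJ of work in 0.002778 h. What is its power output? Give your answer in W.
Convert to SI: W = 752.0 J, t = 10.0008 s
P = W/t = 752.0/10.0008 = 75.19 W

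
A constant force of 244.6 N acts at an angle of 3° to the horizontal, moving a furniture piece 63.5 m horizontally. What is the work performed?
W = F·d·cosθ = (244.6)(63.5)cos(3°) = 15510 J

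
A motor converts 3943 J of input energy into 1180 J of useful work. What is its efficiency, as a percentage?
η = W_out/W_in = 1180/3943 = 29.93%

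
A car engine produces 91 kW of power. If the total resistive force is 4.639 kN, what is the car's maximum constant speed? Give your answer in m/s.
Convert to SI: F = 4639.0 N
P = Fv ⇒ v = P/F = 91000 W/4639.0 N = 19.62 m/s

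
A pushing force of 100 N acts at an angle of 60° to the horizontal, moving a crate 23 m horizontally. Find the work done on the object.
W = F·d·cosθ = (100)(23)cos(60°) = 1150 J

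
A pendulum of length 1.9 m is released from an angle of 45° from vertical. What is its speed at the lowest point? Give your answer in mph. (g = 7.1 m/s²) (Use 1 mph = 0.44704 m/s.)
h = L(1 − cosθ) = 1.9(1 − cos45°) = 0.556497 m
v = √(2gh) = √(2·7.1·0.556497) = 2.8111 m/s = 6.288 mph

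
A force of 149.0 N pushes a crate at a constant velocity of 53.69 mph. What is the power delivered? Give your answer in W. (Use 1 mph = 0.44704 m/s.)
Convert to SI: F = 149.0 N, v = 24.0016 m/s
P = Fv = (149.0)(24.0016) = 3576 W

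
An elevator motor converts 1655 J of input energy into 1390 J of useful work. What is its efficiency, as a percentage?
η = W_out/W_in = 1390/1655 = 83.99%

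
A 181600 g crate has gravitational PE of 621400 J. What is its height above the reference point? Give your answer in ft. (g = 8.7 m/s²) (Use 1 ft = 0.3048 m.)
Convert to SI: m = 181.6 kg, PE = 621400 J
h = PE/(mg) = 621400/(181.6·8.7) = 393.311 m = 1290 ft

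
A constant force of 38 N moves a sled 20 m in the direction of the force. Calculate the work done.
W = F·d = (38)(20) = 760.0 J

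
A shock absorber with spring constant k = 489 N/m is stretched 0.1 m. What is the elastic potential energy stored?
PE = ½kx² = ½(489)(0.1)² = 2.445 J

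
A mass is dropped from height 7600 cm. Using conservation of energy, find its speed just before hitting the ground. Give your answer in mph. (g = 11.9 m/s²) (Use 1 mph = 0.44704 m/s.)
Convert to SI: h = 76.0 m
mgh = ½mv² ⇒ v = √(2gh) = √(2·11.9·76.0) = 42.53 m/s = 95.14 mph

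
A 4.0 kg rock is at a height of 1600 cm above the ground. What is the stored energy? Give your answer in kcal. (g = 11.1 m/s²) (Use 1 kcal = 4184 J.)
Convert to SI: m = 4.0 kg, h = 16.0 m
PE = mgh = (4.0)(11.1)(16.0) = 710.4 J = 0.1698 kcal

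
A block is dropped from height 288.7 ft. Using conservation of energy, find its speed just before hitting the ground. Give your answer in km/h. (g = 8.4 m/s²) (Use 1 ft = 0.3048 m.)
Convert to SI: h = 87.9958 m
mgh = ½mv² ⇒ v = √(2gh) = √(2·8.4·87.9958) = 38.449 m/s = 138.4 km/h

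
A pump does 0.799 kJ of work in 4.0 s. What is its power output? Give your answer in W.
Convert to SI: W = 799.0 J, t = 4.0 s
P = W/t = 799.0/4.0 = 199.8 W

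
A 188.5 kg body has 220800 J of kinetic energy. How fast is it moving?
v = √(2·KE/m) = √(2·220800/188.5) = 48.4 m/s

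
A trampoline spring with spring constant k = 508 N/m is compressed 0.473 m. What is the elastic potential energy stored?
PE = ½kx² = ½(508)(0.473)² = 56.83 J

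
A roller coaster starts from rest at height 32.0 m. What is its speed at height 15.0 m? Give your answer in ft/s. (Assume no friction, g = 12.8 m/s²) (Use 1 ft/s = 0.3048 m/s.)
mgh₁ = mgh₂ + ½mv² ⇒ v = √(2g(h₁−h₂)) = √(2·12.8·17.0) = 20.8614 m/s = 68.44 ft/s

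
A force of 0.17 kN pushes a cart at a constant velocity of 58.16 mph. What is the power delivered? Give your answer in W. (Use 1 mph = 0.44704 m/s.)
Convert to SI: F = 170.0 N, v = 25.9998 m/s
P = Fv = (170.0)(25.9998) = 4420 W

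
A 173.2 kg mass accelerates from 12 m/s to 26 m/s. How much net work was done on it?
W = ΔKE = ½m(v₂² − v₁²) = ½(173.2)(26² − 12²) = 46071.2 J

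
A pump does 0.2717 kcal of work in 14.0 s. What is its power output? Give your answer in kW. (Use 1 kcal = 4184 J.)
Convert to SI: W = 1136.79 J, t = 14.0 s
P = W/t = 1136.79/14.0 = 81.1995 W = 0.0812 kW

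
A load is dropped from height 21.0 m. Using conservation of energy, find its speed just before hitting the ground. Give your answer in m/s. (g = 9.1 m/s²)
mgh = ½mv² ⇒ v = √(2gh) = √(2·9.1·21.0) = 19.55 m/s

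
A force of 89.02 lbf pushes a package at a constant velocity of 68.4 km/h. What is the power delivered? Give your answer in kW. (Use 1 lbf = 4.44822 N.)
Convert to SI: F = 395.981 N, v = 19.0 m/s
P = Fv = (395.981)(19.0) = 7523.63 W = 7.524 kW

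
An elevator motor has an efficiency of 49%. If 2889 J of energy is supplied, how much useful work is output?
W_out = η·W_in = 0.49·2889 = 1415.61 J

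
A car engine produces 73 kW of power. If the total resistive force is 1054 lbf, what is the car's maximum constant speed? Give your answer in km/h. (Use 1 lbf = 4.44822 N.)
Convert to SI: F = 4688.42 N
P = Fv ⇒ v = P/F = 73000 W/4688.42 N = 15.5703 m/s = 56.05 km/h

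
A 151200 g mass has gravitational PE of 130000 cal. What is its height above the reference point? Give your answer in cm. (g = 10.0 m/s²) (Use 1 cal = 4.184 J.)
Convert to SI: m = 151.2 kg, PE = 543920 J
h = PE/(mg) = 543920/(151.2·10.0) = 359.735 m = 35970 cm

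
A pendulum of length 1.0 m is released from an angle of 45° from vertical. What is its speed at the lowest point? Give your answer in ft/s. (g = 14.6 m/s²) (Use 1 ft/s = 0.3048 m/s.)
h = L(1 − cosθ) = 1.0(1 − cos45°) = 0.292893 m
v = √(2gh) = √(2·14.6·0.292893) = 2.92446 m/s = 9.595 ft/s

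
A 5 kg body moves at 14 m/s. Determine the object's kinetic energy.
KE = ½mv² = ½(5)(14)² = 490.0 J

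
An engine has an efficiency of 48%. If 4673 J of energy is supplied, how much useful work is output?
W_out = η·W_in = 0.48·4673 = 2243.04 J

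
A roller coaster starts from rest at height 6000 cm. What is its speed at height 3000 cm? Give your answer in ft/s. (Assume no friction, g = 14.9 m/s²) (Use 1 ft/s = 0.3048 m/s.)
Convert to SI: h₁−h₂ = 30.0 m
mgh₁ = mgh₂ + ½mv² ⇒ v = √(2g(h₁−h₂)) = √(2·14.9·30.0) = 29.8998 m/s = 98.1 ft/s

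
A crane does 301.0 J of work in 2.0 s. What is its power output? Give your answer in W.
P = W/t = 301.0/2.0 = 150.5 W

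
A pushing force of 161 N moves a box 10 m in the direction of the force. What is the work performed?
W = F·d = (161)(10) = 1610 J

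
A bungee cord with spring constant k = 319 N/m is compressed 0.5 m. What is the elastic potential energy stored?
PE = ½kx² = ½(319)(0.5)² = 39.88 J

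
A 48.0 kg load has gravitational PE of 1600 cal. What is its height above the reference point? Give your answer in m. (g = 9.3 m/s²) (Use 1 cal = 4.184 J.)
Convert to SI: m = 48.0 kg, PE = 6694.4 J
h = PE/(mg) = 6694.4/(48.0·9.3) = 15.0 m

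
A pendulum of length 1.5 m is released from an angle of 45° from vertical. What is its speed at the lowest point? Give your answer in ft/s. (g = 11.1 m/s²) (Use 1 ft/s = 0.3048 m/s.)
h = L(1 − cosθ) = 1.5(1 − cos45°) = 0.43934 m
v = √(2gh) = √(2·11.1·0.43934) = 3.12303 m/s = 10.25 ft/s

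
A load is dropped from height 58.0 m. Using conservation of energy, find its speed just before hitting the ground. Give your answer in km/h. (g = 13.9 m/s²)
mgh = ½mv² ⇒ v = √(2gh) = √(2·13.9·58.0) = 40.1547 m/s = 144.6 km/h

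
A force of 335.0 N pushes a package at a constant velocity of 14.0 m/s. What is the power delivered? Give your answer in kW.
P = Fv = (335.0)(14.0) = 4690.0 W = 4.69 kW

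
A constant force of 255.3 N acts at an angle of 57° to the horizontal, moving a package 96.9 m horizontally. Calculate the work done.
W = F·d·cosθ = (255.3)(96.9)cos(57°) = 13470 J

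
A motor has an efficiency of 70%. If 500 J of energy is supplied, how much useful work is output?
W_out = η·W_in = 0.7·500 = 350.0 J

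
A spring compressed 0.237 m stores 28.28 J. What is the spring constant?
k = 2·PE/x² = 2·28.28/(0.237)² = 1007 N/m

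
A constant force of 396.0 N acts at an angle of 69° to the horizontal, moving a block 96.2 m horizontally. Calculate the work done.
W = F·d·cosθ = (396.0)(96.2)cos(69°) = 13650 J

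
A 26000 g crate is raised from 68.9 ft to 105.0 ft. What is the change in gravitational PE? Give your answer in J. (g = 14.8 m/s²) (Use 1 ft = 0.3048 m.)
Convert to SI: m = 26.0 kg, Δh = 11.0033 m
ΔPE = mgΔh = (26.0)(14.8)(11.0033) = 4234 J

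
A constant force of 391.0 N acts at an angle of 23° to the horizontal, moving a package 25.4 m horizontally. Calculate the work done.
W = F·d·cosθ = (391.0)(25.4)cos(23°) = 9142 J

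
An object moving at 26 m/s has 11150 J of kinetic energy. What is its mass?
m = 2·KE/v² = 2·11150/(26)² = 32.99 kg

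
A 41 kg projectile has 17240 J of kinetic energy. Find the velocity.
v = √(2·KE/m) = √(2·17240/41) = 29.0 m/s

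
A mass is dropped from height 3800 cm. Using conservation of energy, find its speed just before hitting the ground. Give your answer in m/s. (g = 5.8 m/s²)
Convert to SI: h = 38.0 m
mgh = ½mv² ⇒ v = √(2gh) = √(2·5.8·38.0) = 21.0 m/s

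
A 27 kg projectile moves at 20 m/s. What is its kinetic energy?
KE = ½mv² = ½(27)(20)² = 5400.0 J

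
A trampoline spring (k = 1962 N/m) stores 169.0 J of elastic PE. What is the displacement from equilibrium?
x = √(2·PE/k) = √(2·169.0/1962) = 0.4151 m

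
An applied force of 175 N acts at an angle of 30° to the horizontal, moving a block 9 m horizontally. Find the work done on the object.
W = F·d·cosθ = (175)(9)cos(30°) = 1364 J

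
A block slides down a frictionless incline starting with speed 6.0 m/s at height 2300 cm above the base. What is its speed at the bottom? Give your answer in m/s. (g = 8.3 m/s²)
Convert to SI: v₀ = 6.0 m/s, h = 23.0 m
½mv₀² + mgh = ½mv² ⇒ v = √(v₀² + 2gh) = √(6.0² + 2·8.3·23.0) = 20.44 m/s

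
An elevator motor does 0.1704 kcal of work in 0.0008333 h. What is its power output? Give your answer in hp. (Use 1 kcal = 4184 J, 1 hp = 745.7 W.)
Convert to SI: W = 712.954 J, t = 2.99988 s
P = W/t = 712.954/2.99988 = 237.661 W = 0.3187 hp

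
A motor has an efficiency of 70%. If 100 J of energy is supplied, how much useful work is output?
W_out = η·W_in = 0.7·100 = 70.0 J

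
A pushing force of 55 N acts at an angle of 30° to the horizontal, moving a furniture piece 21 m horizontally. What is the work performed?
W = F·d·cosθ = (55)(21)cos(30°) = 1000 J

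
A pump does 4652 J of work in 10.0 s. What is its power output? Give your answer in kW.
P = W/t = 4652.0/10.0 = 465.2 W = 0.4652 kW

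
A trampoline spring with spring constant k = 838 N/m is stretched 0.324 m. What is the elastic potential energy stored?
PE = ½kx² = ½(838)(0.324)² = 43.98 J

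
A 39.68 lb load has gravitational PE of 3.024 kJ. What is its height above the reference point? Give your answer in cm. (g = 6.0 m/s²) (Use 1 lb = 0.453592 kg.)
Convert to SI: m = 17.9985 kg, PE = 3024.0 J
h = PE/(mg) = 3024.0/(17.9985·6.0) = 28.0023 m = 2800 cm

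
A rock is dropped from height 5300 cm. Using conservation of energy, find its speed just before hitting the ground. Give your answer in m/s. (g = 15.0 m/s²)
Convert to SI: h = 53.0 m
mgh = ½mv² ⇒ v = √(2gh) = √(2·15.0·53.0) = 39.87 m/s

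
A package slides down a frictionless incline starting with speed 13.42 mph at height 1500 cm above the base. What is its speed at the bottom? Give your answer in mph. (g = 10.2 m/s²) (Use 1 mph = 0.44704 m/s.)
Convert to SI: v₀ = 5.99928 m/s, h = 15.0 m
½mv₀² + mgh = ½mv² ⇒ v = √(v₀² + 2gh) = √(5.99928² + 2·10.2·15.0) = 18.493 m/s = 41.37 mph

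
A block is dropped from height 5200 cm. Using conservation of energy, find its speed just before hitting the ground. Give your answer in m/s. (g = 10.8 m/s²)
Convert to SI: h = 52.0 m
mgh = ½mv² ⇒ v = √(2gh) = √(2·10.8·52.0) = 33.51 m/s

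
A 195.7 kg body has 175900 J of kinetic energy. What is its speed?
v = √(2·KE/m) = √(2·175900/195.7) = 42.4 m/s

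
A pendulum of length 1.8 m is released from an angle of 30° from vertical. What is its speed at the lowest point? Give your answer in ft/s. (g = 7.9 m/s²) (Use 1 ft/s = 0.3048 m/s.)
h = L(1 − cosθ) = 1.8(1 − cos30°) = 0.241154 m
v = √(2gh) = √(2·7.9·0.241154) = 1.95198 m/s = 6.404 ft/s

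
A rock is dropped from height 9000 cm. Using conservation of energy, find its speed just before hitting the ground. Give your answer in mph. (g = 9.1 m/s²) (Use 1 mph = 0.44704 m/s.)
Convert to SI: h = 90.0 m
mgh = ½mv² ⇒ v = √(2gh) = √(2·9.1·90.0) = 40.4722 m/s = 90.53 mph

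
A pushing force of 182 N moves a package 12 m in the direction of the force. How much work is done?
W = F·d = (182)(12) = 2184 J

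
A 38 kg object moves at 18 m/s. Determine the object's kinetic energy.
KE = ½mv² = ½(38)(18)² = 6156.0 J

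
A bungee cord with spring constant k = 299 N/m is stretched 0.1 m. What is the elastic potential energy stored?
PE = ½kx² = ½(299)(0.1)² = 1.495 J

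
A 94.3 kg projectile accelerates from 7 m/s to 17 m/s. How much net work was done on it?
W = ΔKE = ½m(v₂² − v₁²) = ½(94.3)(17² − 7²) = 11316.0 J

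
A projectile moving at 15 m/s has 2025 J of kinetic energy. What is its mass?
m = 2·KE/v² = 2·2025/(15)² = 18.0 kg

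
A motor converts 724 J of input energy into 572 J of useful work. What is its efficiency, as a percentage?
η = W_out/W_in = 572/724 = 79.01%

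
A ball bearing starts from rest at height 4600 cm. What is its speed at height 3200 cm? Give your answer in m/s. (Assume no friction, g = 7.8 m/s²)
Convert to SI: h₁−h₂ = 14.0 m
mgh₁ = mgh₂ + ½mv² ⇒ v = √(2g(h₁−h₂)) = √(2·7.8·14.0) = 14.78 m/s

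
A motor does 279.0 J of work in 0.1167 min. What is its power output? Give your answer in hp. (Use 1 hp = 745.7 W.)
Convert to SI: W = 279.0 J, t = 7.002 s
P = W/t = 279.0/7.002 = 39.8458 W = 0.05343 hp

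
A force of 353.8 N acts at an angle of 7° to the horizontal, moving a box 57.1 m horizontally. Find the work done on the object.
W = F·d·cosθ = (353.8)(57.1)cos(7°) = 20050 J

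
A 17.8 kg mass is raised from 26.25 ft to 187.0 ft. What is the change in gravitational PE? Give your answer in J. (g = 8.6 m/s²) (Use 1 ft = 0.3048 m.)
Convert to SI: m = 17.8 kg, Δh = 48.9966 m
ΔPE = mgΔh = (17.8)(8.6)(48.9966) = 7500 J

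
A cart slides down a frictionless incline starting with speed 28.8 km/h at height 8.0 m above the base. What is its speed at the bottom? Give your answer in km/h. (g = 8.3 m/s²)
Convert to SI: v₀ = 8.0 m/s, h = 8.0 m
½mv₀² + mgh = ½mv² ⇒ v = √(v₀² + 2gh) = √(8.0² + 2·8.3·8.0) = 14.0285 m/s = 50.5 km/h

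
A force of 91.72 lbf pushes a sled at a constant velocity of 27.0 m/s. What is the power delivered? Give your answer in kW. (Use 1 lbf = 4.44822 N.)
Convert to SI: F = 407.991 N, v = 27.0 m/s
P = Fv = (407.991)(27.0) = 11015.7 W = 11.02 kW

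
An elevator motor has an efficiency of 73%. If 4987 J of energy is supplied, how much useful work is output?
W_out = η·W_in = 0.73·4987 = 3640.51 J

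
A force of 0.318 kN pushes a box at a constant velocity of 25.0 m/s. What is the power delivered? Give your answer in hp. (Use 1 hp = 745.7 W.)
Convert to SI: F = 318.0 N, v = 25.0 m/s
P = Fv = (318.0)(25.0) = 7950.0 W = 10.66 hp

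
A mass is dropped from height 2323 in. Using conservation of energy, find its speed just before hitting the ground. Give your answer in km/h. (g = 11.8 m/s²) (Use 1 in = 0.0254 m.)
Convert to SI: h = 59.0042 m
mgh = ½mv² ⇒ v = √(2gh) = √(2·11.8·59.0042) = 37.3162 m/s = 134.3 km/h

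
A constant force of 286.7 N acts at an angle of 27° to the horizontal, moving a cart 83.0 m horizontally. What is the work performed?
W = F·d·cosθ = (286.7)(83.0)cos(27°) = 21200 J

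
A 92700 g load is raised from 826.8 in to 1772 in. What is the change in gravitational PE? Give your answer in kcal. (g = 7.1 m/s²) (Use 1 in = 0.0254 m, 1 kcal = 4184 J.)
Convert to SI: m = 92.7 kg, Δh = 24.0081 m
ΔPE = mgΔh = (92.7)(7.1)(24.0081) = 15801.4 J = 3.777 kcal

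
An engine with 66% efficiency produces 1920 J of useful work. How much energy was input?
W_in = W_out/η = 1920/0.66 = 2909 J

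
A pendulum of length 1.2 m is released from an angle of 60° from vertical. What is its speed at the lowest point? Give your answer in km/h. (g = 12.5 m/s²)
h = L(1 − cosθ) = 1.2(1 − cos60°) = 0.6 m
v = √(2gh) = √(2·12.5·0.6) = 3.87298 m/s = 13.94 km/h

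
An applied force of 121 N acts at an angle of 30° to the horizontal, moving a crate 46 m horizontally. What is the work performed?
W = F·d·cosθ = (121)(46)cos(30°) = 4820 J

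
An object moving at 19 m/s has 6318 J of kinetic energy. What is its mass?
m = 2·KE/v² = 2·6318/(19)² = 35.0 kg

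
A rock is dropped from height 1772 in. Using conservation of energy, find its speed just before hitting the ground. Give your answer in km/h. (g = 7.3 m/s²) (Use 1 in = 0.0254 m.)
Convert to SI: h = 45.0088 m
mgh = ½mv² ⇒ v = √(2gh) = √(2·7.3·45.0088) = 25.6345 m/s = 92.28 km/h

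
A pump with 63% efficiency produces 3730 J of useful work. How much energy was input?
W_in = W_out/η = 3730/0.63 = 5921 J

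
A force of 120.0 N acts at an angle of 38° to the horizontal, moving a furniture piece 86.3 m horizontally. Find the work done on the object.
W = F·d·cosθ = (120.0)(86.3)cos(38°) = 8161 J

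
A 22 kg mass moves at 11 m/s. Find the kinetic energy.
KE = ½mv² = ½(22)(11)² = 1331.0 J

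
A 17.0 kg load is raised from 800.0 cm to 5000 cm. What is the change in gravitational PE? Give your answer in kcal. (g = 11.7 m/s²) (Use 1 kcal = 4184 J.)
Convert to SI: m = 17.0 kg, Δh = 42.0 m
ΔPE = mgΔh = (17.0)(11.7)(42.0) = 8353.8 J = 1.997 kcal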